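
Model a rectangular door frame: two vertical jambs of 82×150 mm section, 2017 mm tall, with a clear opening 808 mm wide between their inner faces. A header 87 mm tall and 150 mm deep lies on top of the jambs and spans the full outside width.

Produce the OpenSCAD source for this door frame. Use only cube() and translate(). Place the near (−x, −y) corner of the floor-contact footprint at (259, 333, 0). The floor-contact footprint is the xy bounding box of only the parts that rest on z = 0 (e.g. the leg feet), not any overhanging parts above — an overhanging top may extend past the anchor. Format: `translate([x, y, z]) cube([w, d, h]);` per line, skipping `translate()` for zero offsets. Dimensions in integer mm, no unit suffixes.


translate([259, 333, 0]) cube([82, 150, 2017]);
translate([1149, 333, 0]) cube([82, 150, 2017]);
translate([259, 333, 2017]) cube([972, 150, 87]);


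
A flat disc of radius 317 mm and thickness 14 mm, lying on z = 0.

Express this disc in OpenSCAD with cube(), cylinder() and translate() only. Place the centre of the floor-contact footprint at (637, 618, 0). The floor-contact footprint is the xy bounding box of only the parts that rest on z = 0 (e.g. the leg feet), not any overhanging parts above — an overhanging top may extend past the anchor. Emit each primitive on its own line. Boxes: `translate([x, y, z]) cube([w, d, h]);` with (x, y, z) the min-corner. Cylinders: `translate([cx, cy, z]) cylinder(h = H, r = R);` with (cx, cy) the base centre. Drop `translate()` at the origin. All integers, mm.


translate([637, 618, 0]) cylinder(h = 14, r = 317);


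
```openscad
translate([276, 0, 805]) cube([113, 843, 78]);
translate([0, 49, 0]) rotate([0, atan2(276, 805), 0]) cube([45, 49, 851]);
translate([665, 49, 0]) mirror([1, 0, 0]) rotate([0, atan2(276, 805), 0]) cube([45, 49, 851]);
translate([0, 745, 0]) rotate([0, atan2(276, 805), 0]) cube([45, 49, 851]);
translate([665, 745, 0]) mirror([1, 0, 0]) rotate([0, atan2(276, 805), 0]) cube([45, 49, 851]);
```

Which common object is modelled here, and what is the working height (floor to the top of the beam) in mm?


A sawhorse. The overall height is 883 mm.

A beam across two mirrored pairs of raked legs — a sawhorse. The beam's underside is at z = 805 (matching the legs' vertical rise in atan2(276, 805)) and the beam is 78 mm tall, so its top is at 805 + 78 = 883 mm. The raked legs top out at the beam's underside, so that is the highest point.


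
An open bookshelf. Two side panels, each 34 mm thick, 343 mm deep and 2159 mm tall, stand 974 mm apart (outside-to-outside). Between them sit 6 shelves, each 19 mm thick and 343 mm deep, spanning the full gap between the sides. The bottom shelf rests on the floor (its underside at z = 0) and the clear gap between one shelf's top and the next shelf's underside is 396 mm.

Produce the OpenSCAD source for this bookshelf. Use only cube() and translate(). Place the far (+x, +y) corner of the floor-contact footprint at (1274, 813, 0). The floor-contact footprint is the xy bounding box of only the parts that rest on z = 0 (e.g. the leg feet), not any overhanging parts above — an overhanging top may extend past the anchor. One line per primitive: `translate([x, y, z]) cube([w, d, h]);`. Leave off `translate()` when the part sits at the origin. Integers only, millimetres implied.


translate([300, 470, 0]) cube([34, 343, 2159]);
translate([1240, 470, 0]) cube([34, 343, 2159]);
translate([334, 470, 0]) cube([906, 343, 19]);
translate([334, 470, 415]) cube([906, 343, 19]);
translate([334, 470, 830]) cube([906, 343, 19]);
translate([334, 470, 1245]) cube([906, 343, 19]);
translate([334, 470, 1660]) cube([906, 343, 19]);
translate([334, 470, 2075]) cube([906, 343, 19]);


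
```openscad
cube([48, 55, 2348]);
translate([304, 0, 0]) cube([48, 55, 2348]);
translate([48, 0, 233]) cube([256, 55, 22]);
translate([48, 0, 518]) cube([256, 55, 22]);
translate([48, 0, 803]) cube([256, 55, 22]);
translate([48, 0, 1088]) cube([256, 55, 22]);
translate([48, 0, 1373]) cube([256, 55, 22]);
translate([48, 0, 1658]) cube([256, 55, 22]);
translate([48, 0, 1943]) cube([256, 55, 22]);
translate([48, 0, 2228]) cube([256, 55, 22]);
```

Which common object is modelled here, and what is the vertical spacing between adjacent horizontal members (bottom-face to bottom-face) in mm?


A ladder. The rung spacing is 285 mm.

Two tall 48×55 posts with 8 short bars between them — a ladder. Adjacent rungs sit at z = 233 and z = 518, so the spacing is 518 − 233 = 285 mm.


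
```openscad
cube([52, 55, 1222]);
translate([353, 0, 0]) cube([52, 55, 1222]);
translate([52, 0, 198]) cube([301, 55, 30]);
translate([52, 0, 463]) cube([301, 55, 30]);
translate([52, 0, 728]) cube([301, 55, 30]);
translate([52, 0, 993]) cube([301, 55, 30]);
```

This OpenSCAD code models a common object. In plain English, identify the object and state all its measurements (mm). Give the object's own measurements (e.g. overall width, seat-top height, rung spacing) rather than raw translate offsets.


A straight ladder. Two 52×55 mm vertical rails, 1222 mm tall, stand 405 mm apart (outside-to-outside) with their front faces coplanar on the −y side. 4 rungs, each 55 mm deep and 30 mm tall, span between the inner faces of the rails, front faces flush with the rails. The lowest rung's underside is at z = 198 mm and rungs are spaced 265 mm apart (underside to underside).


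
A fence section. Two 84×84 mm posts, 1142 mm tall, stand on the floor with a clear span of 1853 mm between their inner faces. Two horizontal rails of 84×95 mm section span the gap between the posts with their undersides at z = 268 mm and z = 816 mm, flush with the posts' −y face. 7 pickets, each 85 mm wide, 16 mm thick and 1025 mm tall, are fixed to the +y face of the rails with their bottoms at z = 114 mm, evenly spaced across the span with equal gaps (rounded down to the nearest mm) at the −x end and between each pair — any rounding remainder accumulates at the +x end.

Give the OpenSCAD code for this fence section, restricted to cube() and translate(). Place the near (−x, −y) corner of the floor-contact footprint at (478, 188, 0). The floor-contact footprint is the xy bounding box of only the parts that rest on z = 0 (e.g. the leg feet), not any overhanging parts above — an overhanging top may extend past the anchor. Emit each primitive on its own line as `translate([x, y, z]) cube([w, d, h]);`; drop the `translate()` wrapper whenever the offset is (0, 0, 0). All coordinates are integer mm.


translate([478, 188, 0]) cube([84, 84, 1142]);
translate([2415, 188, 0]) cube([84, 84, 1142]);
translate([562, 188, 268]) cube([1853, 84, 95]);
translate([562, 188, 816]) cube([1853, 84, 95]);
translate([719, 272, 114]) cube([85, 16, 1025]);
translate([961, 272, 114]) cube([85, 16, 1025]);
translate([1203, 272, 114]) cube([85, 16, 1025]);
translate([1445, 272, 114]) cube([85, 16, 1025]);
translate([1687, 272, 114]) cube([85, 16, 1025]);
translate([1929, 272, 114]) cube([85, 16, 1025]);
translate([2171, 272, 114]) cube([85, 16, 1025]);


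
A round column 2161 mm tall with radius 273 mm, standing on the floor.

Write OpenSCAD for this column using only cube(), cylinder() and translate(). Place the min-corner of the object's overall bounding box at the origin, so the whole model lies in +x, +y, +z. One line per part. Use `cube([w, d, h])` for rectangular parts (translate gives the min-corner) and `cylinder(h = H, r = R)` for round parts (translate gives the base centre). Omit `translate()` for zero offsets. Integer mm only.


translate([273, 273, 0]) cylinder(h = 2161, r = 273);


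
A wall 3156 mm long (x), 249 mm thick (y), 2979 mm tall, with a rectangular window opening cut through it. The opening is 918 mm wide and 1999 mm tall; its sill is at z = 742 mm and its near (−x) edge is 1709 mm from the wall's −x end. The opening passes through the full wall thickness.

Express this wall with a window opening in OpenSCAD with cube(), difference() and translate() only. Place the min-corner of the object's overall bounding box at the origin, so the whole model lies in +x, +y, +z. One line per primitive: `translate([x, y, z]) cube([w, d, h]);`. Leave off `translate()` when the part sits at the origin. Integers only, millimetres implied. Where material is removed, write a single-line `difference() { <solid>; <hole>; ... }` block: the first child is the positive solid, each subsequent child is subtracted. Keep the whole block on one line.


difference() { cube([3156, 249, 2979]); translate([1709, 0, 742]) cube([918, 249, 1999]); }


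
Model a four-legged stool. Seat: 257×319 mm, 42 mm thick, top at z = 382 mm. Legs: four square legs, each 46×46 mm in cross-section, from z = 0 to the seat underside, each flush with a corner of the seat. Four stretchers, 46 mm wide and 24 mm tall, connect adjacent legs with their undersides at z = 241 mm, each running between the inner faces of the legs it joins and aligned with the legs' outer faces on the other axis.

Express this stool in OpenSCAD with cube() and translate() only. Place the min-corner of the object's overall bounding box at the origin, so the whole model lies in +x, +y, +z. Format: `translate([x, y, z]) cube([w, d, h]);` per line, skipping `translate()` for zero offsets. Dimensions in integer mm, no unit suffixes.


translate([0, 0, 340]) cube([257, 319, 42]);
cube([46, 46, 340]);
translate([211, 0, 0]) cube([46, 46, 340]);
translate([0, 273, 0]) cube([46, 46, 340]);
translate([211, 273, 0]) cube([46, 46, 340]);
translate([46, 0, 241]) cube([165, 46, 24]);
translate([46, 273, 241]) cube([165, 46, 24]);
translate([0, 46, 241]) cube([46, 227, 24]);
translate([211, 46, 241]) cube([46, 227, 24]);


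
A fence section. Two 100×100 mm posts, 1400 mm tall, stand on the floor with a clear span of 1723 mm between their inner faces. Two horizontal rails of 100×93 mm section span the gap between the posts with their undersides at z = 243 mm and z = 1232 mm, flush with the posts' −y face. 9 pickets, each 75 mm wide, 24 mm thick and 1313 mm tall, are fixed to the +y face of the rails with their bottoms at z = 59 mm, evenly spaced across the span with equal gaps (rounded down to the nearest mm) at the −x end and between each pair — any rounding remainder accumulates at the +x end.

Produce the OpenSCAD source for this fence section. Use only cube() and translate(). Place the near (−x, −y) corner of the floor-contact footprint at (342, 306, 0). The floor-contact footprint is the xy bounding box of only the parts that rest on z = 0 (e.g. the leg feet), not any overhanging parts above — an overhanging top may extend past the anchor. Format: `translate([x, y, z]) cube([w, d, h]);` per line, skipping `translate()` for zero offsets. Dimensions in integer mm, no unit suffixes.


translate([342, 306, 0]) cube([100, 100, 1400]);
translate([2165, 306, 0]) cube([100, 100, 1400]);
translate([442, 306, 243]) cube([1723, 100, 93]);
translate([442, 306, 1232]) cube([1723, 100, 93]);
translate([546, 406, 59]) cube([75, 24, 1313]);
translate([725, 406, 59]) cube([75, 24, 1313]);
translate([904, 406, 59]) cube([75, 24, 1313]);
translate([1083, 406, 59]) cube([75, 24, 1313]);
translate([1262, 406, 59]) cube([75, 24, 1313]);
translate([1441, 406, 59]) cube([75, 24, 1313]);
translate([1620, 406, 59]) cube([75, 24, 1313]);
translate([1799, 406, 59]) cube([75, 24, 1313]);
translate([1978, 406, 59]) cube([75, 24, 1313]);


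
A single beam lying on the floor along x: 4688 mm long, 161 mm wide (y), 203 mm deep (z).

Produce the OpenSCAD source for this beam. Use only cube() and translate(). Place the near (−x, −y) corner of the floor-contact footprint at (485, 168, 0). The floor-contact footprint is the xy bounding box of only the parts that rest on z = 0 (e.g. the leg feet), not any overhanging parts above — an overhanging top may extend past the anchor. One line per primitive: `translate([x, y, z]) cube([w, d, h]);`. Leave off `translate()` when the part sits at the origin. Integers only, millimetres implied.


translate([485, 168, 0]) cube([4688, 161, 203]);


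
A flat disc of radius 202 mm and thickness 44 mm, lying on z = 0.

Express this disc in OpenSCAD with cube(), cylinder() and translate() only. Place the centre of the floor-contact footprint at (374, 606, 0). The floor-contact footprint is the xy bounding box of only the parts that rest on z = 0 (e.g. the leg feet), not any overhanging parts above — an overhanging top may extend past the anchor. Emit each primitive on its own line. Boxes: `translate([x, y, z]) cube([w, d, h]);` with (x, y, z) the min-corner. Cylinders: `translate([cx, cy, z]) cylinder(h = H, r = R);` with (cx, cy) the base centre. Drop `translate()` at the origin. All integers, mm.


translate([374, 606, 0]) cylinder(h = 44, r = 202);


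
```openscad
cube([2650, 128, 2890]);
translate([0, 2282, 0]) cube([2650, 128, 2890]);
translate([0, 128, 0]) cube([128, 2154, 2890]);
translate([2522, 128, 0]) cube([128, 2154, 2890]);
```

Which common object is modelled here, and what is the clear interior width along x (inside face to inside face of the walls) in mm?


A house (or room) frame. The interior width is 2394 mm.

Four 2890 mm walls enclosing a rectangle with no floor or roof — a room or house frame. Outside width is 2650 mm and wall thickness is 128 mm, so the interior width is 2650 − 2 × 128 = 2394 mm.


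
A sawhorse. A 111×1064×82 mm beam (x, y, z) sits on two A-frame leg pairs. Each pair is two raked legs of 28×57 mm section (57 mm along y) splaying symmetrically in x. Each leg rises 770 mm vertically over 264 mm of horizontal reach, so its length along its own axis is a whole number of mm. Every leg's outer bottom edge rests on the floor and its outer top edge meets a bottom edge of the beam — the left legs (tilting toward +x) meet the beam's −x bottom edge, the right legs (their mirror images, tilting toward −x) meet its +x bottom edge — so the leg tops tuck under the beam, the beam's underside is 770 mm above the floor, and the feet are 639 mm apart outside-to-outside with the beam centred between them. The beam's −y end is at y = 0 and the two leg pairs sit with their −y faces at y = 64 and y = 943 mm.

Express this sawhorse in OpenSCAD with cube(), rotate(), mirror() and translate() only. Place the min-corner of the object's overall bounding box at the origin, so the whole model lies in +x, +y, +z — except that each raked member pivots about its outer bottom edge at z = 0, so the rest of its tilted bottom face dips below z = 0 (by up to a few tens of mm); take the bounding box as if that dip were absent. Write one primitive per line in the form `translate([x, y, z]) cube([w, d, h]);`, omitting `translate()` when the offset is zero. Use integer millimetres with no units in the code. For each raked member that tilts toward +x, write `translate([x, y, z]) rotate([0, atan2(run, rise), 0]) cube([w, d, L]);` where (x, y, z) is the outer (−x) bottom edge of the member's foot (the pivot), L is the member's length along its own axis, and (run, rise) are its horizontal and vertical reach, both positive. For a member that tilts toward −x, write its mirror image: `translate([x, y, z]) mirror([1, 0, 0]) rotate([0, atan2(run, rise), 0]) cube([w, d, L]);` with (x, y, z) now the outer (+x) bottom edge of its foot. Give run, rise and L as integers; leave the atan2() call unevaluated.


translate([264, 0, 770]) cube([111, 1064, 82]);
translate([0, 64, 0]) rotate([0, atan2(264, 770), 0]) cube([28, 57, 814]);
translate([639, 64, 0]) mirror([1, 0, 0]) rotate([0, atan2(264, 770), 0]) cube([28, 57, 814]);
translate([0, 943, 0]) rotate([0, atan2(264, 770), 0]) cube([28, 57, 814]);
translate([639, 943, 0]) mirror([1, 0, 0]) rotate([0, atan2(264, 770), 0]) cube([28, 57, 814]);


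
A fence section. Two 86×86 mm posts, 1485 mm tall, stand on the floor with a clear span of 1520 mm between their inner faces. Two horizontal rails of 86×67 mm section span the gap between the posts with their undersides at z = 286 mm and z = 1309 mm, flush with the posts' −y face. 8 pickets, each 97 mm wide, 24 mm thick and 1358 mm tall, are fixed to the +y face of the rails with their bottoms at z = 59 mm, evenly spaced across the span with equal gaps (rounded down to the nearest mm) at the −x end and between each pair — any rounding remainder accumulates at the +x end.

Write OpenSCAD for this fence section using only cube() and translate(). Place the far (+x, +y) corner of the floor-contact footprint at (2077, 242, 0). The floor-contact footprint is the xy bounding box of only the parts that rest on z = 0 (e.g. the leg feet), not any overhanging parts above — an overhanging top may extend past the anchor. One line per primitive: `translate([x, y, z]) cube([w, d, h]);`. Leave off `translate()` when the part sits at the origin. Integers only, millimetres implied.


translate([385, 156, 0]) cube([86, 86, 1485]);
translate([1991, 156, 0]) cube([86, 86, 1485]);
translate([471, 156, 286]) cube([1520, 86, 67]);
translate([471, 156, 1309]) cube([1520, 86, 67]);
translate([553, 242, 59]) cube([97, 24, 1358]);
translate([732, 242, 59]) cube([97, 24, 1358]);
translate([911, 242, 59]) cube([97, 24, 1358]);
translate([1090, 242, 59]) cube([97, 24, 1358]);
translate([1269, 242, 59]) cube([97, 24, 1358]);
translate([1448, 242, 59]) cube([97, 24, 1358]);
translate([1627, 242, 59]) cube([97, 24, 1358]);
translate([1806, 242, 59]) cube([97, 24, 1358]);


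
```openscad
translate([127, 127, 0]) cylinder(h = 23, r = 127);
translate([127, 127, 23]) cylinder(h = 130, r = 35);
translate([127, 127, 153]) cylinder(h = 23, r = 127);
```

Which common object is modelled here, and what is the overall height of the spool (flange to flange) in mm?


A spool. The overall height is 176 mm.

Three coaxial cylinders, large–small–large — a spool. Two 23 mm flanges and a 130 mm core give 23 + 130 + 23 = 176 mm.


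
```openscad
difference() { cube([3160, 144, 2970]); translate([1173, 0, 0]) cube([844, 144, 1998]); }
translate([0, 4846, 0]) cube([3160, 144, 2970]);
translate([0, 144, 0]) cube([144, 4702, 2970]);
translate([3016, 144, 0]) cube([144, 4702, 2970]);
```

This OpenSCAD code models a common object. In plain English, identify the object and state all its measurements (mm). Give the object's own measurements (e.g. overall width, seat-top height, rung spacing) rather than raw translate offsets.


A single room: four walls, each 2970 mm tall and 144 mm thick, enclosing an outside footprint 3160×4990 mm (x × y), no floor or roof. The front and back walls (−y and +y sides) run the full x-width; the side walls fit between their inner faces. A door opening 844 mm wide and 1998 mm tall is cut through the front wall from the floor up, its −x edge 1173 mm from the wall's −x end.


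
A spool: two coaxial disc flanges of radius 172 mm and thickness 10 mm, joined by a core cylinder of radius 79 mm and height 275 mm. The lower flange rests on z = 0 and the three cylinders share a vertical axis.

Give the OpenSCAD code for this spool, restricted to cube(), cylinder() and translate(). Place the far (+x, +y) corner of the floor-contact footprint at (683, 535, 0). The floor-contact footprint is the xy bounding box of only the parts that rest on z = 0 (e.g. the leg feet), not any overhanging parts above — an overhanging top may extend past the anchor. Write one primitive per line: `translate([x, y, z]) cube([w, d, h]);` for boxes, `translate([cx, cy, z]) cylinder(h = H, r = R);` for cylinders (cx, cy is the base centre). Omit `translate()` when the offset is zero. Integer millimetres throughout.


translate([511, 363, 0]) cylinder(h = 10, r = 172);
translate([511, 363, 10]) cylinder(h = 275, r = 79);
translate([511, 363, 285]) cylinder(h = 10, r = 172);


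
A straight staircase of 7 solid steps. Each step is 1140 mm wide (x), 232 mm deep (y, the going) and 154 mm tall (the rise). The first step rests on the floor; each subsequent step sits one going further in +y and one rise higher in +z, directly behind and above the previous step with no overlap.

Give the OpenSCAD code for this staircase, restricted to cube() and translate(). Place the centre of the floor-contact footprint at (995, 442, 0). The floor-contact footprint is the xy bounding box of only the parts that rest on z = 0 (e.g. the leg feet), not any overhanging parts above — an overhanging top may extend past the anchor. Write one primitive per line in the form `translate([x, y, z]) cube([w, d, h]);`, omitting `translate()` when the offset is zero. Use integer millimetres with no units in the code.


translate([425, 326, 0]) cube([1140, 232, 154]);
translate([425, 558, 154]) cube([1140, 232, 154]);
translate([425, 790, 308]) cube([1140, 232, 154]);
translate([425, 1022, 462]) cube([1140, 232, 154]);
translate([425, 1254, 616]) cube([1140, 232, 154]);
translate([425, 1486, 770]) cube([1140, 232, 154]);
translate([425, 1718, 924]) cube([1140, 232, 154]);


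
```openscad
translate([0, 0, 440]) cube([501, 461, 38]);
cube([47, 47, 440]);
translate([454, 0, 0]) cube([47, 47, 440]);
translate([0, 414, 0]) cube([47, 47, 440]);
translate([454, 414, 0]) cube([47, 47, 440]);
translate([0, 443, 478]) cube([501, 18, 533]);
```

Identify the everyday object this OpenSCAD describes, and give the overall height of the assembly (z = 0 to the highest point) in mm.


A chair. The overall height is 1011 mm.

A slab on four corner posts with a tall panel at the back — a chair. The seat slab sits at z = 440 with thickness 38, and the 533 mm backrest starts at the seat top, so the overall height is 440 + 38 + 533 = 1011 mm.


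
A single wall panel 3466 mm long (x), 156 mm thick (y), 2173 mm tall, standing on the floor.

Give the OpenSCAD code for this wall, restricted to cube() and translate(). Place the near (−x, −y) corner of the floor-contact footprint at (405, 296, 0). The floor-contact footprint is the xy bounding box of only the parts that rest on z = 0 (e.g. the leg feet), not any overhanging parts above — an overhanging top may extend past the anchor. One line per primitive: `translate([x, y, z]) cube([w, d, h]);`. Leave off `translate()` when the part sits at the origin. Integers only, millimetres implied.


translate([405, 296, 0]) cube([3466, 156, 2173]);


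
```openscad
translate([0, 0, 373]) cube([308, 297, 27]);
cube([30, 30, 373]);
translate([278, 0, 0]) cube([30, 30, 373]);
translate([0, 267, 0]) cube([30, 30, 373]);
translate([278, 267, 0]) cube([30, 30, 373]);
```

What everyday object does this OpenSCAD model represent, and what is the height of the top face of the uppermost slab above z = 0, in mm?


A stool. The seat height is 400 mm.

A 308×297×27 slab at z = 373 on four corner posts — a stool. The seat top is 373 + 27 = 400 mm.


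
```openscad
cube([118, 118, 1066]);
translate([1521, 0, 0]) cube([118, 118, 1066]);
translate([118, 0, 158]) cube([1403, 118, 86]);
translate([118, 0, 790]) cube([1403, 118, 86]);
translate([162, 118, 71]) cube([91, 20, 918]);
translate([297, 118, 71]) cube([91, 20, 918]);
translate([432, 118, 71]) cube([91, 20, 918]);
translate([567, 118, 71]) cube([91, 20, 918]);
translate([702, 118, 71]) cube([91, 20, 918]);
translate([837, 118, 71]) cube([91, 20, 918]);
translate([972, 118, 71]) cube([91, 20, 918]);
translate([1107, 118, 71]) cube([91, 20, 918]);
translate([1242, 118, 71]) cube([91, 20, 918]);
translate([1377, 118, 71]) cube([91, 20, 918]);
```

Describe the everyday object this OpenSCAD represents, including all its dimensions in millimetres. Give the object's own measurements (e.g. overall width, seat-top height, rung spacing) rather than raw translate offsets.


A fence section. Two 118×118 mm posts, 1066 mm tall, stand on the floor with a clear span of 1403 mm between their inner faces. Two horizontal rails of 118×86 mm section span the gap between the posts with their undersides at z = 158 mm and z = 790 mm, flush with the posts' −y face. 10 pickets, each 91 mm wide, 20 mm thick and 918 mm tall, are fixed to the +y face of the rails with their bottoms at z = 71 mm, spaced across the span with a 44 mm gap after the −x post and between neighbouring pickets, with 53 mm left before the +x post.


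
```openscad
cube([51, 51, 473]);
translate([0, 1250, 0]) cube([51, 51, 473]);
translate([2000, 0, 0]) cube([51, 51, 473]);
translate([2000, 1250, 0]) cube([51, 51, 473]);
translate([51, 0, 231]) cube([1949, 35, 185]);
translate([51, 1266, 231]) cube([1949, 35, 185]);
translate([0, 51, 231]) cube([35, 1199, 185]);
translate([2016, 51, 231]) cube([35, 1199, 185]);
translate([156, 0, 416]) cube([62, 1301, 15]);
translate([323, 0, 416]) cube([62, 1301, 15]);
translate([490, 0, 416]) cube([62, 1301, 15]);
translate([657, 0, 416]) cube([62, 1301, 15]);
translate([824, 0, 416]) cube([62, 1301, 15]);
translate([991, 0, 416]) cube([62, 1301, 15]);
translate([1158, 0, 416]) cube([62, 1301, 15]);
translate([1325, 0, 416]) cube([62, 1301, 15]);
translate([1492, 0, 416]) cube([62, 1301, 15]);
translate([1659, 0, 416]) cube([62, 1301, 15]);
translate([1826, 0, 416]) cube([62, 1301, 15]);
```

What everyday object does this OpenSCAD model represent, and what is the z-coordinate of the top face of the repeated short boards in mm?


A bed frame. The slat-top height is 431 mm.

Four posts, four rails, and a row of slats — a bed frame. Slats sit on the rails at z = 231 + 185 = 416; with slat thickness 15, the top is 431 mm.


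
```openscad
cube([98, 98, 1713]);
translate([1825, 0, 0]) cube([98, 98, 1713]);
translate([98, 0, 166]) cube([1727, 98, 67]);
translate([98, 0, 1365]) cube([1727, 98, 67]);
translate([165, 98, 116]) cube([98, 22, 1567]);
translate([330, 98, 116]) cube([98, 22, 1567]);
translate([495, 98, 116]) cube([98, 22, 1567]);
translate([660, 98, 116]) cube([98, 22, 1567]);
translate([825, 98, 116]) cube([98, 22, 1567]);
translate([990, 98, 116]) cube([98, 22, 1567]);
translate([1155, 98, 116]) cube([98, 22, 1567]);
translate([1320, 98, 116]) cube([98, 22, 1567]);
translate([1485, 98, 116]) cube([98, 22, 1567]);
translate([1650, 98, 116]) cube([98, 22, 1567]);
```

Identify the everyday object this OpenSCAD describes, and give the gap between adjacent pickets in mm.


A fence section. The picket gap is 67 mm.

Two posts, two rails, 10 pickets — a fence section. Span 1727 mm holds 10 pickets of 98 mm with 11 equal gaps: ⌊(1727 − 10·98) / 11⌋ = 67 mm.


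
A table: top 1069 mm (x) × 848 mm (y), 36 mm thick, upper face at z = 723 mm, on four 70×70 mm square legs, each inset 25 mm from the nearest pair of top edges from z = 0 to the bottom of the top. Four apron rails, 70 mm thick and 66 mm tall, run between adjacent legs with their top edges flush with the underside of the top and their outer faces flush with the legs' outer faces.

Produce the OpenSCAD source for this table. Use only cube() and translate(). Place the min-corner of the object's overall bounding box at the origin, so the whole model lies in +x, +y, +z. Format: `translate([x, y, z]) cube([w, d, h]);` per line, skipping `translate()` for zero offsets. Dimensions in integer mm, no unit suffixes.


translate([0, 0, 687]) cube([1069, 848, 36]);
translate([25, 25, 0]) cube([70, 70, 687]);
translate([974, 25, 0]) cube([70, 70, 687]);
translate([25, 753, 0]) cube([70, 70, 687]);
translate([974, 753, 0]) cube([70, 70, 687]);
translate([95, 25, 621]) cube([879, 70, 66]);
translate([95, 753, 621]) cube([879, 70, 66]);
translate([25, 95, 621]) cube([70, 658, 66]);
translate([974, 95, 621]) cube([70, 658, 66]);


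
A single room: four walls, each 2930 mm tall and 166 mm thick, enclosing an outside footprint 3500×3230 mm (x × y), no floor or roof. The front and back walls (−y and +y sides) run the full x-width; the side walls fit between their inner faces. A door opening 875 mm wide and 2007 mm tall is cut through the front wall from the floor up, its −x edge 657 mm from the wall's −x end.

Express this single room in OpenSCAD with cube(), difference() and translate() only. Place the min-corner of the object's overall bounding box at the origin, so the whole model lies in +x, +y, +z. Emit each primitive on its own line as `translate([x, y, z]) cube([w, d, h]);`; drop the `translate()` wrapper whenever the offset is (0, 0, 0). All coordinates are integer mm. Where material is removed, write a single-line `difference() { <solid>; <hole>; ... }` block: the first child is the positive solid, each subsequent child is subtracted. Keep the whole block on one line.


difference() { cube([3500, 166, 2930]); translate([657, 0, 0]) cube([875, 166, 2007]); }
translate([0, 3064, 0]) cube([3500, 166, 2930]);
translate([0, 166, 0]) cube([166, 2898, 2930]);
translate([3334, 166, 0]) cube([166, 2898, 2930]);


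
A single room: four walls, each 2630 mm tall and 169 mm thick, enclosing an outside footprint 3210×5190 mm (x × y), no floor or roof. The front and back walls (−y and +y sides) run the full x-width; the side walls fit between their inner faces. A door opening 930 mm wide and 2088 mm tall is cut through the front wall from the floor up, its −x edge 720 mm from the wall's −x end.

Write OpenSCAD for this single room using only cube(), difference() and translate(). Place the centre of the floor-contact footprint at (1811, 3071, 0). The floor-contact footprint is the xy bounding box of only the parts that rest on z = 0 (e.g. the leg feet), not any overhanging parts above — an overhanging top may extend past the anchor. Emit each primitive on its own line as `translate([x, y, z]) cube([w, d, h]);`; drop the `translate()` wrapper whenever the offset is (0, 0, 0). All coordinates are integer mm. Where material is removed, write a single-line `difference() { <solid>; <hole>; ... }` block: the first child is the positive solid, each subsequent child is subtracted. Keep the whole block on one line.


difference() { translate([206, 476, 0]) cube([3210, 169, 2630]); translate([926, 476, 0]) cube([930, 169, 2088]); }
translate([206, 5497, 0]) cube([3210, 169, 2630]);
translate([206, 645, 0]) cube([169, 4852, 2630]);
translate([3247, 645, 0]) cube([169, 4852, 2630]);


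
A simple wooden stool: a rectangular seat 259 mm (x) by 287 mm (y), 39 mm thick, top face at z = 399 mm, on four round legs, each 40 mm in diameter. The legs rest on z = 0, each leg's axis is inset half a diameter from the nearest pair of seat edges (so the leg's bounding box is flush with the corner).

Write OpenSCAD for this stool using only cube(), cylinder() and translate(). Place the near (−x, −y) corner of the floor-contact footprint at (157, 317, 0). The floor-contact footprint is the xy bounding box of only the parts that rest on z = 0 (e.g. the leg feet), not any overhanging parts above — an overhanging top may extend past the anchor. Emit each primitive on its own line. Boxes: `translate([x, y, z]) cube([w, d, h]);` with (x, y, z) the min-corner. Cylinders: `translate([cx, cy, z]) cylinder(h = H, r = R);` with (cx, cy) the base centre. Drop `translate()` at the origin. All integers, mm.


translate([157, 317, 360]) cube([259, 287, 39]);
translate([177, 337, 0]) cylinder(h = 360, r = 20);
translate([396, 337, 0]) cylinder(h = 360, r = 20);
translate([177, 584, 0]) cylinder(h = 360, r = 20);
translate([396, 584, 0]) cylinder(h = 360, r = 20);


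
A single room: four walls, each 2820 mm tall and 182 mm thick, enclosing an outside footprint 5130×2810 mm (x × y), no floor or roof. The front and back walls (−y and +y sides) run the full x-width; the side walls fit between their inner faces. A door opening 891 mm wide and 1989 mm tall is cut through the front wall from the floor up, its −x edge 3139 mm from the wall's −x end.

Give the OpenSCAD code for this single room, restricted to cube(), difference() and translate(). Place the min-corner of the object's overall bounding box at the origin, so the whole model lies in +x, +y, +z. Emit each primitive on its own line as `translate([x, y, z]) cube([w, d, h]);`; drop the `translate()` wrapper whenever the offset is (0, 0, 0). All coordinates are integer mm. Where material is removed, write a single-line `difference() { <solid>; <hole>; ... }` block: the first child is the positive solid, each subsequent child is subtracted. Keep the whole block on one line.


difference() { cube([5130, 182, 2820]); translate([3139, 0, 0]) cube([891, 182, 1989]); }
translate([0, 2628, 0]) cube([5130, 182, 2820]);
translate([0, 182, 0]) cube([182, 2446, 2820]);
translate([4948, 182, 0]) cube([182, 2446, 2820]);


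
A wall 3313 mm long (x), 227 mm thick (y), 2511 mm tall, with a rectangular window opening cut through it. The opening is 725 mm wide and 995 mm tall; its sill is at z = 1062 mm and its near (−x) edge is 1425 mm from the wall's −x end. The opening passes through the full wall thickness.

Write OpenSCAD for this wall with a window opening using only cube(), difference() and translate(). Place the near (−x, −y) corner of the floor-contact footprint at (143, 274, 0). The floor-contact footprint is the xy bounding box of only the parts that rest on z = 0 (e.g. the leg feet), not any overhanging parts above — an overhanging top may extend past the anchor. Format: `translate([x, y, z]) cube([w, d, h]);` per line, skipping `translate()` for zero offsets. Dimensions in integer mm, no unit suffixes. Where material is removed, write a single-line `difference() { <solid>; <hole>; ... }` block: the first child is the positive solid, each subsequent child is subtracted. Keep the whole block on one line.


difference() { translate([143, 274, 0]) cube([3313, 227, 2511]); translate([1568, 274, 1062]) cube([725, 227, 995]); }


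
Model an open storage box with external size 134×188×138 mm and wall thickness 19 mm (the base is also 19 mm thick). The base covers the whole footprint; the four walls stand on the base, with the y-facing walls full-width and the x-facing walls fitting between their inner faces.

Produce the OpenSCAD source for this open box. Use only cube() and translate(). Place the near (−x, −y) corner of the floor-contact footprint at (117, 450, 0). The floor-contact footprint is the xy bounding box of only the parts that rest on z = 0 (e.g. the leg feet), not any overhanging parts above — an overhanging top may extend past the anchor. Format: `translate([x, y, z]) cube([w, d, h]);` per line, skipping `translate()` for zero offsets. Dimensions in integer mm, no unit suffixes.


translate([117, 450, 0]) cube([134, 188, 19]);
translate([117, 450, 19]) cube([134, 19, 119]);
translate([117, 619, 19]) cube([134, 19, 119]);
translate([117, 469, 19]) cube([19, 150, 119]);
translate([232, 469, 19]) cube([19, 150, 119]);


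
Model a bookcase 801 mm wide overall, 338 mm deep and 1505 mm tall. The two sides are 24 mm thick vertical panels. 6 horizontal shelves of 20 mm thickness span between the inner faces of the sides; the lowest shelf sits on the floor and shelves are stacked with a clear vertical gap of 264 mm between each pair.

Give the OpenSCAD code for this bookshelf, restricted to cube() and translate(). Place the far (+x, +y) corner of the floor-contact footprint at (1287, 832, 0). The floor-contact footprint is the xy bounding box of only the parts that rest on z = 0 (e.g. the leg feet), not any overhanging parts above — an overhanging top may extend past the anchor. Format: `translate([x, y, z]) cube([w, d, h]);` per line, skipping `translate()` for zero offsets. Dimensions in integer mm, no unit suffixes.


translate([486, 494, 0]) cube([24, 338, 1505]);
translate([1263, 494, 0]) cube([24, 338, 1505]);
translate([510, 494, 0]) cube([753, 338, 20]);
translate([510, 494, 284]) cube([753, 338, 20]);
translate([510, 494, 568]) cube([753, 338, 20]);
translate([510, 494, 852]) cube([753, 338, 20]);
translate([510, 494, 1136]) cube([753, 338, 20]);
translate([510, 494, 1420]) cube([753, 338, 20]);


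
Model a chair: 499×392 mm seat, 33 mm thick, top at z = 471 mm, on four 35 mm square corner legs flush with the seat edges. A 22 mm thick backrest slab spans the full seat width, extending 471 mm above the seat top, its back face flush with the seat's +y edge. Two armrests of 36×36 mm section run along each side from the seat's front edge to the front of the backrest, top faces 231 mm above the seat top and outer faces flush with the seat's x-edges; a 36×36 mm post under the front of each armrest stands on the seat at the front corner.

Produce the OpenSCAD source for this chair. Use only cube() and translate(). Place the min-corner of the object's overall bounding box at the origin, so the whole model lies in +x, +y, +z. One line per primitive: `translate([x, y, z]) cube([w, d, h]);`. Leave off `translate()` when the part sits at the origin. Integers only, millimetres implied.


translate([0, 0, 438]) cube([499, 392, 33]);
cube([35, 35, 438]);
translate([464, 0, 0]) cube([35, 35, 438]);
translate([0, 357, 0]) cube([35, 35, 438]);
translate([464, 357, 0]) cube([35, 35, 438]);
translate([0, 370, 471]) cube([499, 22, 471]);
translate([0, 0, 666]) cube([36, 370, 36]);
translate([463, 0, 666]) cube([36, 370, 36]);
translate([0, 0, 471]) cube([36, 36, 195]);
translate([463, 0, 471]) cube([36, 36, 195]);


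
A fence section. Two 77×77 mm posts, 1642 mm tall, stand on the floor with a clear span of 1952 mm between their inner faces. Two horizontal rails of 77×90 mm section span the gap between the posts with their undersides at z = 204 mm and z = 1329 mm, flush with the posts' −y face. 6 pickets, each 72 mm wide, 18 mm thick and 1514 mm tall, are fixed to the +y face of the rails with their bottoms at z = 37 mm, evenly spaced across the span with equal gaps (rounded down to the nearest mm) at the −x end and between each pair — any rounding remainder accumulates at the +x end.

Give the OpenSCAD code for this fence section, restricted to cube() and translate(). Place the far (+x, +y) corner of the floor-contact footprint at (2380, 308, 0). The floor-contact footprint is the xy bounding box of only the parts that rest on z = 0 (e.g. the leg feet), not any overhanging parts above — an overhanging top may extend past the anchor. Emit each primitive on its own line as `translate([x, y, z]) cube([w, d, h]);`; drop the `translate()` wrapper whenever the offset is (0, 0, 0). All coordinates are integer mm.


translate([274, 231, 0]) cube([77, 77, 1642]);
translate([2303, 231, 0]) cube([77, 77, 1642]);
translate([351, 231, 204]) cube([1952, 77, 90]);
translate([351, 231, 1329]) cube([1952, 77, 90]);
translate([568, 308, 37]) cube([72, 18, 1514]);
translate([857, 308, 37]) cube([72, 18, 1514]);
translate([1146, 308, 37]) cube([72, 18, 1514]);
translate([1435, 308, 37]) cube([72, 18, 1514]);
translate([1724, 308, 37]) cube([72, 18, 1514]);
translate([2013, 308, 37]) cube([72, 18, 1514]);


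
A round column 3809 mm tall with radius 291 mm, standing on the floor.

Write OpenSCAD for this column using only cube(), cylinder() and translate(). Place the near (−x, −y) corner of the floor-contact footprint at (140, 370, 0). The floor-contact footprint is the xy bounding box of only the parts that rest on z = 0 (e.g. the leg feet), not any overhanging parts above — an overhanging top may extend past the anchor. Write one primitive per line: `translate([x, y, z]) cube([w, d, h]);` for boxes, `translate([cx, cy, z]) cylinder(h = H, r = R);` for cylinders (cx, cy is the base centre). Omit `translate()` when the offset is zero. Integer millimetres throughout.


translate([431, 661, 0]) cylinder(h = 3809, r = 291);


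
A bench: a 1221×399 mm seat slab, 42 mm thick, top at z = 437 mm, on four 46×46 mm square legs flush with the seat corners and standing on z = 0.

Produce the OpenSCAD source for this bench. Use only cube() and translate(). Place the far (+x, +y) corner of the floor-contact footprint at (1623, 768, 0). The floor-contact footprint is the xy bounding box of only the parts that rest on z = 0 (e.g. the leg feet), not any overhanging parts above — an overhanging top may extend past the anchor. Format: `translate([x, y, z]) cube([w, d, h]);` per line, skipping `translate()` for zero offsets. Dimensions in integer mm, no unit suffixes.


// leg_h = 437 − 42 = 395
translate([402, 369, 395]) cube([1221, 399, 42]);
translate([402, 369, 0]) cube([46, 46, 395]);
translate([402, 722, 0]) cube([46, 46, 395]);
translate([1577, 369, 0]) cube([46, 46, 395]);
translate([1577, 722, 0]) cube([46, 46, 395]);
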